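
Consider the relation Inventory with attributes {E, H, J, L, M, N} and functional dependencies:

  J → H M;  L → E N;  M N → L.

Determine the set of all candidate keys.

Attribute J never appears on the right-hand side of any dependency, so J must belong to every candidate key.
{J}⁺ = {H, J, M}, which is not all of the schema, so we must add further attributes.
{J, L}⁺: J→HM adds H, M; L→EN adds E, N → {E, H, J, L, M, N}. Minimal: {L}⁺ = {E, L, N}; {J}⁺ = {H, J, M} — none reach the full schema.
{J, N}⁺: J→HM adds H, M; MN→L adds L; L→EN adds E → {E, H, J, L, M, N}. Minimal: {N}⁺ = {N}; {J}⁺ = {H, J, M} — none reach the full schema.

(J, L), (J, N)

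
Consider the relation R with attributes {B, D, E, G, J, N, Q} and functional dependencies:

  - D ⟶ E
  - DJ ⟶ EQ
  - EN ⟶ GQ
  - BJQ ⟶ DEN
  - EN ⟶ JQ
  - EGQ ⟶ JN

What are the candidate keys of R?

Attribute B never appears on the right-hand side of any dependency, so B must belong to every candidate key.
{B}⁺ = {B}, which is not all of the schema, so we must add further attributes.
{B, D, J}⁺: D→E adds E; DJ→EQ adds Q; BJQ→DEN adds N; EN→GQ adds G → {B, D, E, G, J, N, Q}. Minimal: {D, J}⁺ = {D, E, J, Q}; {B, J}⁺ = {B, J}; {B, D}⁺ = {B, D, E} — none reach the full schema.
{B, D, N}⁺: D→E adds E; EN→GQ adds G, Q; EN→JQ adds J → {B, D, E, G, J, N, Q}. Minimal: {D, N}⁺ = {D, E, G, J, N, Q}; {B, N}⁺ = {B, N}; {B, D}⁺ = {B, D, E} — none reach the full schema.
{B, E, N}⁺: EN→GQ adds G, Q; EN→JQ adds J; BJQ→DEN adds D → {B, D, E, G, J, N, Q}. Minimal: {E, N}⁺ = {E, G, J, N, Q}; {B, N}⁺ = {B, N}; {B, E}⁺ = {B, E} — none reach the full schema.
{B, J, Q}⁺: BJQ→DEN adds D, E, N; EN→GQ adds G → {B, D, E, G, J, N, Q}. Minimal: {J, Q}⁺ = {J, Q}; {B, Q}⁺ = {B, Q}; {B, J}⁺ = {B, J} — none reach the full schema.
{B, D, G, Q}⁺: D→E adds E; EGQ→JN adds J, N → {B, D, E, G, J, N, Q}. Minimal: {D, G, Q}⁺ = {D, E, G, J, N, Q}; {B, G, Q}⁺ = {B, G, Q}; {B, D, Q}⁺ = {B, D, E, Q}; … — none reach the full schema.
{B, E, G, Q}⁺: EGQ→JN adds J, N; BJQ→DEN adds D → {B, D, E, G, J, N, Q}. Minimal: {E, G, Q}⁺ = {E, G, J, N, Q}; {B, G, Q}⁺ = {B, G, Q}; {B, E, Q}⁺ = {B, E, Q}; … — none reach the full schema.
Any other superkey contains one of these as a subset, so there are no further candidate keys.

BDJ, BDN, BEN, BJQ, BDGQ, BEGQ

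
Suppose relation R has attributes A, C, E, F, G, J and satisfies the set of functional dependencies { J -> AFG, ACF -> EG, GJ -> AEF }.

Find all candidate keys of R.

Attributes C, J never appear on any right-hand side, so every candidate key must contain {C, J}.
{C, J}⁺ = {A, C, E, F, G, J}, which is all of the schema, so {C, J} is the only candidate key.

(C, J)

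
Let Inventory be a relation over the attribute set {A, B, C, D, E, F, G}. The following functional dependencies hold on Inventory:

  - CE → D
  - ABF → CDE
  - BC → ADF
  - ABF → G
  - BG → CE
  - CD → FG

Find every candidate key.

Attribute B never appears on the right-hand side of any dependency, so B must belong to every candidate key.
{B}⁺ = {B}, which is not all of the schema, so we must add further attributes.
{B, C}⁺: BC→ADF adds A, D, F; ABF→G adds G; BG→CE adds E → {A, B, C, D, E, F, G}. Minimal: {C}⁺ = {C}; {B}⁺ = {B} — none reach the full schema.
{B, G}⁺: BG→CE adds C, E; CE→D adds D; BC→ADF adds A, F → {A, B, C, D, E, F, G}. Minimal: {G}⁺ = {G}; {B}⁺ = {B} — none reach the full schema.
{A, B, F}⁺: ABF→CDE adds C, D, E; ABF→G adds G → {A, B, C, D, E, F, G}. Minimal: {B, F}⁺ = {B, F}; {A, F}⁺ = {A, F}; {A, B}⁺ = {A, B} — none reach the full schema.
Any other superkey contains one of these as a subset, so there are no further candidate keys.

(B, C), (B, G), (A, B, F)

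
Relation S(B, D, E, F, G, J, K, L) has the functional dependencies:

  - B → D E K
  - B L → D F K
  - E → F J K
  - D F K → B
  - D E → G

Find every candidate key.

Attribute L never appears on the right-hand side of any dependency, so L must belong to every candidate key.
{L}⁺ = {L}, which is not all of the schema, so we must add further attributes.
{B, L}⁺: B→DEK adds D, E, K; BL→DFK adds F; E→FJK adds J; DE→G adds G → {B, D, E, F, G, J, K, L}. Minimal: {L}⁺ = {L}; {B}⁺ = {B, D, E, F, G, J, K} — none reach the full schema.
{D, E, L}⁺: E→FJK adds F, J, K; DFK→B adds B; DE→G adds G → {B, D, E, F, G, J, K, L}. Minimal: {E, L}⁺ = {E, F, J, K, L}; {D, L}⁺ = {D, L}; {D, E}⁺ = {B, D, E, F, G, J, K} — none reach the full schema.
{D, F, K, L}⁺: DFK→B adds B; B→DEK adds E; E→FJK adds J; DE→G adds G → {B, D, E, F, G, J, K, L}. Minimal: {F, K, L}⁺ = {F, K, L}; {D, K, L}⁺ = {D, K, L}; {D, F, L}⁺ = {D, F, L}; … — none reach the full schema.

{B, L}; {D, E, L}; {D, F, K, L}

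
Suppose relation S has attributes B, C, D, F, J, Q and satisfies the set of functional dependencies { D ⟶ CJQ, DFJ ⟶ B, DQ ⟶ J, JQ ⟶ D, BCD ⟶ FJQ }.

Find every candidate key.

{B, D}⁺: D→CJQ adds C, J, Q; BCD→FJQ adds F → {B, C, D, F, J, Q}.
{D, F}⁺: D→CJQ adds C, J, Q; DFJ→B adds B → {B, C, D, F, J, Q}.
{B, J, Q}⁺: JQ→D adds D; D→CJQ adds C; BCD→FJQ adds F → {B, C, D, F, J, Q}.
{F, J, Q}⁺: JQ→D adds D; D→CJQ adds C; DFJ→B adds B → {B, C, D, F, J, Q}.

BD, DF, BJQ, FJQ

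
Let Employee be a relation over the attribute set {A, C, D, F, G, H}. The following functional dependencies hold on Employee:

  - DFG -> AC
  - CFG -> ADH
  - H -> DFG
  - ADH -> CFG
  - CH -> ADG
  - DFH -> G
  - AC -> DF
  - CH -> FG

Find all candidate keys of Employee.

{H}, {A, C, G}, {C, F, G}, {D, F, G}

{H}⁺: H→DFG adds D, F, G; DFG→AC adds A, C → {A, C, D, F, G, H}.
{A, C, G}⁺: AC→DF adds D, F; CFG→ADH adds H → {A, C, D, F, G, H}.
{C, F, G}⁺: CFG→ADH adds A, D, H → {A, C, D, F, G, H}.
{D, F, G}⁺: DFG→AC adds A, C; CFG→ADH adds H → {A, C, D, F, G, H}.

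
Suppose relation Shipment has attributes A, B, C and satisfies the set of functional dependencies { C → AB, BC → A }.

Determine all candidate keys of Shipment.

(C)

{C}⁺: C→AB adds A, B → {A, B, C}.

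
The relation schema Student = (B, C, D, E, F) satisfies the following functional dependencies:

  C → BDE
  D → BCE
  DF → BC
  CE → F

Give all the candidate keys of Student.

{C}⁺: C→BDE adds B, D, E; CE→F adds F → {B, C, D, E, F}.
{D}⁺: D→BCE adds B, C, E; CE→F adds F → {B, C, D, E, F}.

{C}, {D}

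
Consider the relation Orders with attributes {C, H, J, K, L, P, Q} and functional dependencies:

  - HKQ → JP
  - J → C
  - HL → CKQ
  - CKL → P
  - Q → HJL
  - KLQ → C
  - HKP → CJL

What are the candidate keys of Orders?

{Q}⁺: Q→HJL adds H, J, L; J→C adds C; HL→CKQ adds K; CKL→P adds P → {C, H, J, K, L, P, Q}.
{H, L}⁺: HL→CKQ adds C, K, Q; CKL→P adds P; Q→HJL adds J → {C, H, J, K, L, P, Q}. Minimal: {L}⁺ = {L}; {H}⁺ = {H} — none reach the full schema.
{H, K, P}⁺: HKP→CJL adds C, J, L; HL→CKQ adds Q → {C, H, J, K, L, P, Q}. Minimal: {K, P}⁺ = {K, P}; {H, P}⁺ = {H, P}; {H, K}⁺ = {H, K} — none reach the full schema.

(Q), (H, L), (H, K, P)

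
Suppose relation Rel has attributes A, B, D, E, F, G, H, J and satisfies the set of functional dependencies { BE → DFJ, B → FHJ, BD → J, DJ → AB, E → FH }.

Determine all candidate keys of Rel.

Attributes E, G never appear on any right-hand side, so every candidate key must contain {E, G}.
{E, G}⁺ = {E, F, G, H}, which is not all of the schema, so we must add further attributes.
{B, E, G}⁺: BE→DFJ adds D, F, J; B→FHJ adds H; DJ→AB adds A → {A, B, D, E, F, G, H, J}.
{D, E, G, J}⁺: DJ→AB adds A, B; E→FH adds F, H → {A, B, D, E, F, G, H, J}.

{B, E, G}; {D, E, G, J}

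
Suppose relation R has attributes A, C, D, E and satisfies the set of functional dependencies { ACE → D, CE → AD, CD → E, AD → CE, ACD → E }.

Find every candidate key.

{A, D}, {C, D}, {C, E}

{A, D}⁺: AD→CE adds C, E → {A, C, D, E}. Minimal: {D}⁺ = {D}; {A}⁺ = {A} — none reach the full schema.
{C, D}⁺: CD→E adds E; CE→AD adds A → {A, C, D, E}. Minimal: {D}⁺ = {D}; {C}⁺ = {C} — none reach the full schema.
{C, E}⁺: CE→AD adds A, D → {A, C, D, E}. Minimal: {E}⁺ = {E}; {C}⁺ = {C} — none reach the full schema.
Any other superkey contains one of these as a subset, so there are no further candidate keys.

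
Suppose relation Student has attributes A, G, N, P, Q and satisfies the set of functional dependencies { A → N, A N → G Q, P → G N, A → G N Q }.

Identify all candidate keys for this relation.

AP

{A, P}⁺: A→N adds N; AN→GQ adds G, Q → {A, G, N, P, Q}. Minimal: {P}⁺ = {G, N, P}; {A}⁺ = {A, G, N, Q} — none reach the full schema.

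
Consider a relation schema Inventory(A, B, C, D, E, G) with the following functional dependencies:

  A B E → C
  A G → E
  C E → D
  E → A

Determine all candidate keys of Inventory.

Attributes B, G never appear on any right-hand side, so every candidate key must contain {B, G}.
{B, G}⁺ = {B, G}, which is not all of the schema, so we must add further attributes.
{A, B, G}⁺: AG→E adds E; ABE→C adds C; CE→D adds D → {A, B, C, D, E, G}. Minimal: {B, G}⁺ = {B, G}; {A, G}⁺ = {A, E, G}; {A, B}⁺ = {A, B} — none reach the full schema.
{B, E, G}⁺: E→A adds A; ABE→C adds C; CE→D adds D → {A, B, C, D, E, G}. Minimal: {E, G}⁺ = {A, E, G}; {B, G}⁺ = {B, G}; {B, E}⁺ = {A, B, C, D, E} — none reach the full schema.
Any other superkey contains one of these as a subset, so there are no further candidate keys.

{A, B, G}; {B, E, G}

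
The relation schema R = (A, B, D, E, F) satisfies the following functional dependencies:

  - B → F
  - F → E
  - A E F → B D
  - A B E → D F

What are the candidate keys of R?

(A, B), (A, F)

Attribute A never appears on the right-hand side of any dependency, so A must belong to every candidate key.
{A}⁺ = {A}, which is not all of the schema, so we must add further attributes.
{A, B}⁺: B→F adds F; F→E adds E; AEF→BD adds D → {A, B, D, E, F}.
{A, F}⁺: F→E adds E; AEF→BD adds B, D → {A, B, D, E, F}.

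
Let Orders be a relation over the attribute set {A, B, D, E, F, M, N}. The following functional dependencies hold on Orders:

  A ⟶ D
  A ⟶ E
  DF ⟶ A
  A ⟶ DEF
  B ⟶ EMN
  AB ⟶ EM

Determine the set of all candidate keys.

Attribute B never appears on the right-hand side of any dependency, so B must belong to every candidate key.
{B}⁺ = {B, E, M, N}, which is not all of the schema, so we must add further attributes.
{A, B}⁺: A→D adds D; A→E adds E; A→DEF adds F; B→EMN adds M, N → {A, B, D, E, F, M, N}. Minimal: {B}⁺ = {B, E, M, N}; {A}⁺ = {A, D, E, F} — none reach the full schema.
{B, D, F}⁺: DF→A adds A; A→DEF adds E; B→EMN adds M, N → {A, B, D, E, F, M, N}. Minimal: {D, F}⁺ = {A, D, E, F}; {B, F}⁺ = {B, E, F, M, N}; {B, D}⁺ = {B, D, E, M, N} — none reach the full schema.
Any other superkey contains one of these as a subset, so there are no further candidate keys.

AB, BDF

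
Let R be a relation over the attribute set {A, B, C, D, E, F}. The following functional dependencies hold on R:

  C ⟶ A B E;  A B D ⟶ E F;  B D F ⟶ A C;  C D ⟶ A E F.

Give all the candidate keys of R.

CD; ABD; BDF

Attribute D never appears on the right-hand side of any dependency, so D must belong to every candidate key.
{D}⁺ = {D}, which is not all of the schema, so we must add further attributes.
{C, D}⁺: C→ABE adds A, B, E; ABD→EF adds F → {A, B, C, D, E, F}.
{A, B, D}⁺: ABD→EF adds E, F; BDF→AC adds C → {A, B, C, D, E, F}.
{B, D, F}⁺: BDF→AC adds A, C; CD→AEF adds E → {A, B, C, D, E, F}.
Any other superkey contains one of these as a subset, so there are no further candidate keys.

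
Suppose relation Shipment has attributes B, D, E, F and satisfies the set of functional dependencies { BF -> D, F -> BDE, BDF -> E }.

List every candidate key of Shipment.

(F)

Attribute F never appears on the right-hand side of any dependency, so F must belong to every candidate key.
{F}⁺ = {B, D, E, F}, which is all of the schema, so {F} is the only candidate key.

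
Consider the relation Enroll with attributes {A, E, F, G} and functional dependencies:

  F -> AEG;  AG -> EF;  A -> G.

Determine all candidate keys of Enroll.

(A); (F)

{A}⁺: A→G adds G; AG→EF adds E, F → {A, E, F, G}.
{F}⁺: F→AEG adds A, E, G → {A, E, F, G}.
Any other superkey contains one of these as a subset, so there are no further candidate keys.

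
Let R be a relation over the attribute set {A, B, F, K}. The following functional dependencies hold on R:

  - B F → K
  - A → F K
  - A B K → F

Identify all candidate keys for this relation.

AB

{A, B}⁺: A→FK adds F, K → {A, B, F, K}. Minimal: {B}⁺ = {B}; {A}⁺ = {A, F, K} — none reach the full schema.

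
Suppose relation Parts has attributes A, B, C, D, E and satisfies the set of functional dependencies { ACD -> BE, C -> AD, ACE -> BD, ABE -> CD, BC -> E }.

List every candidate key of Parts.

(C), (A, B, E)

{C}⁺: C→AD adds A, D; ACD→BE adds B, E → {A, B, C, D, E}.
{A, B, E}⁺: ABE→CD adds C, D → {A, B, C, D, E}. Minimal: {B, E}⁺ = {B, E}; {A, E}⁺ = {A, E}; {A, B}⁺ = {A, B} — none reach the full schema.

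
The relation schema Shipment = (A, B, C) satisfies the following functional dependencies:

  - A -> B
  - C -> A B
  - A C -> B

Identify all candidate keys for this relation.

Attribute C never appears on the right-hand side of any dependency, so C must belong to every candidate key.
{C}⁺ = {A, B, C}, which is all of the schema, so {C} is the only candidate key.

{C}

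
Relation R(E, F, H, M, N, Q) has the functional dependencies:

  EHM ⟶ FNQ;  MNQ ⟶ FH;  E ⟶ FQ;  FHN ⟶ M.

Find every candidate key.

Attribute E never appears on the right-hand side of any dependency, so E must belong to every candidate key.
{E}⁺ = {E, F, Q}, which is not all of the schema, so we must add further attributes.
{E, H, M}⁺: EHM→FNQ adds F, N, Q → {E, F, H, M, N, Q}. Minimal: {H, M}⁺ = {H, M}; {E, M}⁺ = {E, F, M, Q}; {E, H}⁺ = {E, F, H, Q} — none reach the full schema.
{E, H, N}⁺: E→FQ adds F, Q; FHN→M adds M → {E, F, H, M, N, Q}. Minimal: {H, N}⁺ = {H, N}; {E, N}⁺ = {E, F, N, Q}; {E, H}⁺ = {E, F, H, Q} — none reach the full schema.
{E, M, N}⁺: E→FQ adds F, Q; MNQ→FH adds H → {E, F, H, M, N, Q}. Minimal: {M, N}⁺ = {M, N}; {E, N}⁺ = {E, F, N, Q}; {E, M}⁺ = {E, F, M, Q} — none reach the full schema.

{E, H, M}, {E, H, N}, {E, M, N}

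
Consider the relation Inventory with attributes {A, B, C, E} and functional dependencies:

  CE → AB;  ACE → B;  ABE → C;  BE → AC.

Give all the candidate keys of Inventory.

Attribute E never appears on the right-hand side of any dependency, so E must belong to every candidate key.
{E}⁺ = {E}, which is not all of the schema, so we must add further attributes.
{B, E}⁺: BE→AC adds A, C → {A, B, C, E}.
{C, E}⁺: CE→AB adds A, B → {A, B, C, E}.
Any other superkey contains one of these as a subset, so there are no further candidate keys.

{B, E}, {C, E}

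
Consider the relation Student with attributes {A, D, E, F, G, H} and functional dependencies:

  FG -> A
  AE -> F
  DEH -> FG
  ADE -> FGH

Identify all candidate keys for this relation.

ADE, DEH, DEFG

Attributes D, E never appear on any right-hand side, so every candidate key must contain {D, E}.
{D, E}⁺ = {D, E}, which is not all of the schema, so we must add further attributes.
{A, D, E}⁺: AE→F adds F; ADE→FGH adds G, H → {A, D, E, F, G, H}.
{D, E, H}⁺: DEH→FG adds F, G; FG→A adds A → {A, D, E, F, G, H}.
{D, E, F, G}⁺: FG→A adds A; ADE→FGH adds H → {A, D, E, F, G, H}.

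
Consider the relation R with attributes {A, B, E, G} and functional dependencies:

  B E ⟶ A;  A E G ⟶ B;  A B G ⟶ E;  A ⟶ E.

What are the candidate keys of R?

Attribute G never appears on the right-hand side of any dependency, so G must belong to every candidate key.
{G}⁺ = {G}, which is not all of the schema, so we must add further attributes.
{A, G}⁺: A→E adds E; AEG→B adds B → {A, B, E, G}.
{B, E, G}⁺: BE→A adds A → {A, B, E, G}.

AG, BEG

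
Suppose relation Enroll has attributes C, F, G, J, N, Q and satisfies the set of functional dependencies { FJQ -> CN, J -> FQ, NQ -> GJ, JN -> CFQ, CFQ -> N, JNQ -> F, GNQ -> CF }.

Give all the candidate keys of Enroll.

J; NQ; CFQ

{J}⁺: J→FQ adds F, Q; FJQ→CN adds C, N; NQ→GJ adds G → {C, F, G, J, N, Q}.
{N, Q}⁺: NQ→GJ adds G, J; JN→CFQ adds C, F → {C, F, G, J, N, Q}.
{C, F, Q}⁺: CFQ→N adds N; NQ→GJ adds G, J → {C, F, G, J, N, Q}.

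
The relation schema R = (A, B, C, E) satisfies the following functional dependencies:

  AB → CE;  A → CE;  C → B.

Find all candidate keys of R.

Attribute A never appears on the right-hand side of any dependency, so A must belong to every candidate key.
{A}⁺ = {A, B, C, E}, which is all of the schema, so {A} is the only candidate key.

A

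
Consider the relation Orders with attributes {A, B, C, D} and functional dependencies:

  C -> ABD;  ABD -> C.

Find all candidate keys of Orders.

{C}; {A, B, D}

{C}⁺: C→ABD adds A, B, D → {A, B, C, D}.
{A, B, D}⁺: ABD→C adds C → {A, B, C, D}. Minimal: {B, D}⁺ = {B, D}; {A, D}⁺ = {A, D}; {A, B}⁺ = {A, B} — none reach the full schema.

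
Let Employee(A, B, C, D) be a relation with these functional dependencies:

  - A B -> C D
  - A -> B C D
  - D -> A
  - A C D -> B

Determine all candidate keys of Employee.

A, D

{A}⁺: A→BCD adds B, C, D → {A, B, C, D}.
{D}⁺: D→A adds A; A→BCD adds B, C → {A, B, C, D}.
Any other superkey contains one of these as a subset, so there are no further candidate keys.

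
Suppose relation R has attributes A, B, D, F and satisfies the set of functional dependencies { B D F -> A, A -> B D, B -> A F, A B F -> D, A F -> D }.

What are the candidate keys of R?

{A}⁺: A→BD adds B, D; B→AF adds F → {A, B, D, F}.
{B}⁺: B→AF adds A, F; ABF→D adds D → {A, B, D, F}.
Any other superkey contains one of these as a subset, so there are no further candidate keys.

{A}, {B}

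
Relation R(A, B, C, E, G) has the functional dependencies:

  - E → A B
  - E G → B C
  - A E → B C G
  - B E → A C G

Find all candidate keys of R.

{E}⁺: E→AB adds A, B; AE→BCG adds C, G → {A, B, C, E, G}.
No other minimal superkey exists.

(E)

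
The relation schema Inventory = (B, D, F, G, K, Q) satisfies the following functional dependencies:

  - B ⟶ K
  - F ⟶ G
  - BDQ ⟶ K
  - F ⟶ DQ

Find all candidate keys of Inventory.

BF

Attributes B, F never appear on any right-hand side, so every candidate key must contain {B, F}.
{B, F}⁺ = {B, D, F, G, K, Q}, which is all of the schema, so {B, F} is the only candidate key.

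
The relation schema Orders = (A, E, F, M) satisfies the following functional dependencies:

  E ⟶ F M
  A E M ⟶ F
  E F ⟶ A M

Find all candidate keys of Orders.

Attribute E never appears on the right-hand side of any dependency, so E must belong to every candidate key.
{E}⁺ = {A, E, F, M}, which is all of the schema, so {E} is the only candidate key.

E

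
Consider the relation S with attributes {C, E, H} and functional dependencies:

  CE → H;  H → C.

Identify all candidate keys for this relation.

{C, E}; {E, H}

Attribute E never appears on the right-hand side of any dependency, so E must belong to every candidate key.
{E}⁺ = {E}, which is not all of the schema, so we must add further attributes.
{C, E}⁺: CE→H adds H → {C, E, H}.
{E, H}⁺: H→C adds C → {C, E, H}.
Any other superkey contains one of these as a subset, so there are no further candidate keys.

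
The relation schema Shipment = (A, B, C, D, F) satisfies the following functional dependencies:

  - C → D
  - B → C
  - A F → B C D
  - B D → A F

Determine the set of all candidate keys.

(B); (A, F)

{B}⁺: B→C adds C; C→D adds D; BD→AF adds A, F → {A, B, C, D, F}.
{A, F}⁺: AF→BCD adds B, C, D → {A, B, C, D, F}. Minimal: {F}⁺ = {F}; {A}⁺ = {A} — none reach the full schema.
Any other superkey contains one of these as a subset, so there are no further candidate keys.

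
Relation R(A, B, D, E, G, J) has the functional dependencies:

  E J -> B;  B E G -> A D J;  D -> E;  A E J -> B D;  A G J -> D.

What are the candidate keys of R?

{A, G, J}⁺: AGJ→D adds D; D→E adds E; AEJ→BD adds B → {A, B, D, E, G, J}. Minimal: {G, J}⁺ = {G, J}; {A, J}⁺ = {A, J}; {A, G}⁺ = {A, G} — none reach the full schema.
{B, D, G}⁺: D→E adds E; BEG→ADJ adds A, J → {A, B, D, E, G, J}. Minimal: {D, G}⁺ = {D, E, G}; {B, G}⁺ = {B, G}; {B, D}⁺ = {B, D, E} — none reach the full schema.
{B, E, G}⁺: BEG→ADJ adds A, D, J → {A, B, D, E, G, J}. Minimal: {E, G}⁺ = {E, G}; {B, G}⁺ = {B, G}; {B, E}⁺ = {B, E} — none reach the full schema.
{D, G, J}⁺: D→E adds E; EJ→B adds B; BEG→ADJ adds A → {A, B, D, E, G, J}. Minimal: {G, J}⁺ = {G, J}; {D, J}⁺ = {B, D, E, J}; {D, G}⁺ = {D, E, G} — none reach the full schema.
{E, G, J}⁺: EJ→B adds B; BEG→ADJ adds A, D → {A, B, D, E, G, J}. Minimal: {G, J}⁺ = {G, J}; {E, J}⁺ = {B, E, J}; {E, G}⁺ = {E, G} — none reach the full schema.

(A, G, J), (B, D, G), (B, E, G), (D, G, J), (E, G, J)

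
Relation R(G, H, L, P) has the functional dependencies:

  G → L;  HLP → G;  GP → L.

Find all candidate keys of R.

Attributes H, P never appear on any right-hand side, so every candidate key must contain {H, P}.
{H, P}⁺ = {H, P}, which is not all of the schema, so we must add further attributes.
{G, H, P}⁺: G→L adds L → {G, H, L, P}. Minimal: {H, P}⁺ = {H, P}; {G, P}⁺ = {G, L, P}; {G, H}⁺ = {G, H, L} — none reach the full schema.
{H, L, P}⁺: HLP→G adds G → {G, H, L, P}. Minimal: {L, P}⁺ = {L, P}; {H, P}⁺ = {H, P}; {H, L}⁺ = {H, L} — none reach the full schema.
Any other superkey contains one of these as a subset, so there are no further candidate keys.

{G, H, P}; {H, L, P}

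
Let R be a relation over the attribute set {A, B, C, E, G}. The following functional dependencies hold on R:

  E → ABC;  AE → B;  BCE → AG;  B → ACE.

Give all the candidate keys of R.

(B), (E)

{B}⁺: B→ACE adds A, C, E; BCE→AG adds G → {A, B, C, E, G}.
{E}⁺: E→ABC adds A, B, C; BCE→AG adds G → {A, B, C, E, G}.
Any other superkey contains one of these as a subset, so there are no further candidate keys.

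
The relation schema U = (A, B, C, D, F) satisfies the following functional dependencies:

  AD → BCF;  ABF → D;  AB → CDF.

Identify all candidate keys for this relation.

{A, B}, {A, D}

{A, B}⁺: AB→CDF adds C, D, F → {A, B, C, D, F}. Minimal: {B}⁺ = {B}; {A}⁺ = {A} — none reach the full schema.
{A, D}⁺: AD→BCF adds B, C, F → {A, B, C, D, F}. Minimal: {D}⁺ = {D}; {A}⁺ = {A} — none reach the full schema.
Any other superkey contains one of these as a subset, so there are no further candidate keys.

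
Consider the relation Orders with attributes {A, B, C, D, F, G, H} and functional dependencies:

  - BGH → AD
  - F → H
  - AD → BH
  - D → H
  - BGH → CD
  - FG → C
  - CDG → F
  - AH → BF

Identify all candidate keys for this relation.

Attribute G never appears on the right-hand side of any dependency, so G must belong to every candidate key.
{G}⁺ = {G}, which is not all of the schema, so we must add further attributes.
{A, D, G}⁺: AD→BH adds B, H; BGH→CD adds C; CDG→F adds F → {A, B, C, D, F, G, H}. Minimal: {D, G}⁺ = {D, G, H}; {A, G}⁺ = {A, G}; {A, D}⁺ = {A, B, D, F, H} — none reach the full schema.
{A, F, G}⁺: F→H adds H; FG→C adds C; AH→BF adds B; BGH→AD adds D → {A, B, C, D, F, G, H}. Minimal: {F, G}⁺ = {C, F, G, H}; {A, G}⁺ = {A, G}; {A, F}⁺ = {A, B, F, H} — none reach the full schema.
{A, G, H}⁺: AH→BF adds B, F; BGH→AD adds D; BGH→CD adds C → {A, B, C, D, F, G, H}. Minimal: {G, H}⁺ = {G, H}; {A, H}⁺ = {A, B, F, H}; {A, G}⁺ = {A, G} — none reach the full schema.
{B, D, G}⁺: D→H adds H; BGH→CD adds C; CDG→F adds F; BGH→AD adds A → {A, B, C, D, F, G, H}. Minimal: {D, G}⁺ = {D, G, H}; {B, G}⁺ = {B, G}; {B, D}⁺ = {B, D, H} — none reach the full schema.
{B, F, G}⁺: F→H adds H; BGH→CD adds C, D; BGH→AD adds A → {A, B, C, D, F, G, H}. Minimal: {F, G}⁺ = {C, F, G, H}; {B, G}⁺ = {B, G}; {B, F}⁺ = {B, F, H} — none reach the full schema.
{B, G, H}⁺: BGH→AD adds A, D; BGH→CD adds C; CDG→F adds F → {A, B, C, D, F, G, H}. Minimal: {G, H}⁺ = {G, H}; {B, H}⁺ = {B, H}; {B, G}⁺ = {B, G} — none reach the full schema.
Any other superkey contains one of these as a subset, so there are no further candidate keys.

ADG, AFG, AGH, BDG, BFG, BGH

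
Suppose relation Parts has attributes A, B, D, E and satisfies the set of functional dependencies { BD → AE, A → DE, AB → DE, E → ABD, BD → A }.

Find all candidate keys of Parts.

{A}⁺: A→DE adds D, E; E→ABD adds B → {A, B, D, E}.
{E}⁺: E→ABD adds A, B, D → {A, B, D, E}.
{B, D}⁺: BD→AE adds A, E → {A, B, D, E}. Minimal: {D}⁺ = {D}; {B}⁺ = {B} — none reach the full schema.

{A}, {E}, {B, D}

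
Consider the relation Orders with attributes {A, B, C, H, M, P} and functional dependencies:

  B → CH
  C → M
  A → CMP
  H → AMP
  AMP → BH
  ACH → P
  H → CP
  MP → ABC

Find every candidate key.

{A}⁺: A→CMP adds C, M, P; AMP→BH adds B, H → {A, B, C, H, M, P}.
{B}⁺: B→CH adds C, H; C→M adds M; H→AMP adds A, P → {A, B, C, H, M, P}.
{H}⁺: H→AMP adds A, M, P; AMP→BH adds B; H→CP adds C → {A, B, C, H, M, P}.
{C, P}⁺: C→M adds M; MP→ABC adds A, B; B→CH adds H → {A, B, C, H, M, P}.
{M, P}⁺: MP→ABC adds A, B, C; B→CH adds H → {A, B, C, H, M, P}.
Any other superkey contains one of these as a subset, so there are no further candidate keys.

{A}, {B}, {H}, {C, P}, {M, P}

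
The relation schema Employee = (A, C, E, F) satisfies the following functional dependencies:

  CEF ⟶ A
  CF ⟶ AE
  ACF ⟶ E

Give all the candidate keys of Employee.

Attributes C, F never appear on any right-hand side, so every candidate key must contain {C, F}.
{C, F}⁺ = {A, C, E, F}, which is all of the schema, so {C, F} is the only candidate key.

{C, F}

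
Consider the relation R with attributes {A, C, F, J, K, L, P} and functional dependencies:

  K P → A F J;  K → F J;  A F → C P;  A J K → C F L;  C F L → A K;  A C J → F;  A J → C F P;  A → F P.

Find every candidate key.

{A, K}, {A, L}, {K, P}, {C, F, L}, {C, K, L}

{A, K}⁺: K→FJ adds F, J; AF→CP adds C, P; AJK→CFL adds L → {A, C, F, J, K, L, P}.
{A, L}⁺: A→FP adds F, P; AF→CP adds C; CFL→AK adds K; KP→AFJ adds J → {A, C, F, J, K, L, P}.
{K, P}⁺: KP→AFJ adds A, F, J; AF→CP adds C; AJK→CFL adds L → {A, C, F, J, K, L, P}.
{C, F, L}⁺: CFL→AK adds A, K; A→FP adds P; KP→AFJ adds J → {A, C, F, J, K, L, P}.
{C, K, L}⁺: K→FJ adds F, J; CFL→AK adds A; AJ→CFP adds P → {A, C, F, J, K, L, P}.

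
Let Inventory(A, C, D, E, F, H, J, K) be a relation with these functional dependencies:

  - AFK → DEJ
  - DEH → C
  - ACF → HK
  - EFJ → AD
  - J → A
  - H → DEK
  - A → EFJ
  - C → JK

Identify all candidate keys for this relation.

{C}; {H}

{C}⁺: C→JK adds J, K; J→A adds A; A→EFJ adds E, F; AFK→DEJ adds D; ACF→HK adds H → {A, C, D, E, F, H, J, K}.
{H}⁺: H→DEK adds D, E, K; DEH→C adds C; C→JK adds J; J→A adds A; A→EFJ adds F → {A, C, D, E, F, H, J, K}.
Any other superkey contains one of these as a subset, so there are no further candidate keys.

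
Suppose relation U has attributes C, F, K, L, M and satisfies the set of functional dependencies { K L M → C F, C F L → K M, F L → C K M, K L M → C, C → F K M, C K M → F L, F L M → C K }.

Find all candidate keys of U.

{C}⁺: C→FKM adds F, K, M; CKM→FL adds L → {C, F, K, L, M}.
{F, L}⁺: FL→CKM adds C, K, M → {C, F, K, L, M}. Minimal: {L}⁺ = {L}; {F}⁺ = {F} — none reach the full schema.
{K, L, M}⁺: KLM→CF adds C, F → {C, F, K, L, M}. Minimal: {L, M}⁺ = {L, M}; {K, M}⁺ = {K, M}; {K, L}⁺ = {K, L} — none reach the full schema.
Any other superkey contains one of these as a subset, so there are no further candidate keys.

C, FL, KLM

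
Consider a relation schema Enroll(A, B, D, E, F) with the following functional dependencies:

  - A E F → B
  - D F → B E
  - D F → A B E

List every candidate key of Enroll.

Attributes D, F never appear on any right-hand side, so every candidate key must contain {D, F}.
{D, F}⁺ = {A, B, D, E, F}, which is all of the schema, so {D, F} is the only candidate key.

{D, F}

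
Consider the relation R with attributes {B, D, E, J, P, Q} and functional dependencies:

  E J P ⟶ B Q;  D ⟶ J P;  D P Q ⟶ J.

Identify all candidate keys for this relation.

Attributes D, E never appear on any right-hand side, so every candidate key must contain {D, E}.
{D, E}⁺ = {B, D, E, J, P, Q}, which is all of the schema, so {D, E} is the only candidate key.

{D, E}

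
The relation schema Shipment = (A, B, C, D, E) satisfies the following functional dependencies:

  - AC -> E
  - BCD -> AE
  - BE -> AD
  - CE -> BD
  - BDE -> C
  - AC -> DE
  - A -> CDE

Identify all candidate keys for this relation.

{A}, {B, E}, {C, E}, {B, C, D}

{A}⁺: A→CDE adds C, D, E; CE→BD adds B → {A, B, C, D, E}.
{B, E}⁺: BE→AD adds A, D; BDE→C adds C → {A, B, C, D, E}. Minimal: {E}⁺ = {E}; {B}⁺ = {B} — none reach the full schema.
{C, E}⁺: CE→BD adds B, D; BCD→AE adds A → {A, B, C, D, E}. Minimal: {E}⁺ = {E}; {C}⁺ = {C} — none reach the full schema.
{B, C, D}⁺: BCD→AE adds A, E → {A, B, C, D, E}. Minimal: {C, D}⁺ = {C, D}; {B, D}⁺ = {B, D}; {B, C}⁺ = {B, C} — none reach the full schema.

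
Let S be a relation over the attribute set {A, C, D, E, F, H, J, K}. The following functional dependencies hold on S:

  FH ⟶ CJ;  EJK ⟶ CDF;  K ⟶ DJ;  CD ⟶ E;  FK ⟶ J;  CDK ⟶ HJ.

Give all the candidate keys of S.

(A, C, K), (A, E, K), (A, F, H, K)

Attributes A, K never appear on any right-hand side, so every candidate key must contain {A, K}.
{A, K}⁺ = {A, D, J, K}, which is not all of the schema, so we must add further attributes.
{A, C, K}⁺: K→DJ adds D, J; CD→E adds E; CDK→HJ adds H; EJK→CDF adds F → {A, C, D, E, F, H, J, K}. Minimal: {C, K}⁺ = {C, D, E, F, H, J, K}; {A, K}⁺ = {A, D, J, K}; {A, C}⁺ = {A, C} — none reach the full schema.
{A, E, K}⁺: K→DJ adds D, J; EJK→CDF adds C, F; CDK→HJ adds H → {A, C, D, E, F, H, J, K}. Minimal: {E, K}⁺ = {C, D, E, F, H, J, K}; {A, K}⁺ = {A, D, J, K}; {A, E}⁺ = {A, E} — none reach the full schema.
{A, F, H, K}⁺: FH→CJ adds C, J; K→DJ adds D; CD→E adds E → {A, C, D, E, F, H, J, K}. Minimal: {F, H, K}⁺ = {C, D, E, F, H, J, K}; {A, H, K}⁺ = {A, D, H, J, K}; {A, F, K}⁺ = {A, D, F, J, K}; … — none reach the full schema.
Any other superkey contains one of these as a subset, so there are no further candidate keys.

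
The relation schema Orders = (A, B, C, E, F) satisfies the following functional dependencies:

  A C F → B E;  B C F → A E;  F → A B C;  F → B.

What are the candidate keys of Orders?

Attribute F never appears on the right-hand side of any dependency, so F must belong to every candidate key.
{F}⁺ = {A, B, C, E, F}, which is all of the schema, so {F} is the only candidate key.

{F}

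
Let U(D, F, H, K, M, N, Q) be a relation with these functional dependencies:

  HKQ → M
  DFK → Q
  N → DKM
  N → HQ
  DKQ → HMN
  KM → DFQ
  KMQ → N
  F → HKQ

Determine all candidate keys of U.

{F}⁺: F→HKQ adds H, K, Q; HKQ→M adds M; KM→DFQ adds D; KMQ→N adds N → {D, F, H, K, M, N, Q}.
{N}⁺: N→DKM adds D, K, M; N→HQ adds H, Q; KM→DFQ adds F → {D, F, H, K, M, N, Q}.
{K, M}⁺: KM→DFQ adds D, F, Q; KMQ→N adds N; F→HKQ adds H → {D, F, H, K, M, N, Q}. Minimal: {M}⁺ = {M}; {K}⁺ = {K} — none reach the full schema.
{D, K, Q}⁺: DKQ→HMN adds H, M, N; KM→DFQ adds F → {D, F, H, K, M, N, Q}. Minimal: {K, Q}⁺ = {K, Q}; {D, Q}⁺ = {D, Q}; {D, K}⁺ = {D, K} — none reach the full schema.
{H, K, Q}⁺: HKQ→M adds M; KM→DFQ adds D, F; KMQ→N adds N → {D, F, H, K, M, N, Q}. Minimal: {K, Q}⁺ = {K, Q}; {H, Q}⁺ = {H, Q}; {H, K}⁺ = {H, K} — none reach the full schema.

{F}, {N}, {K, M}, {D, K, Q}, {H, K, Q}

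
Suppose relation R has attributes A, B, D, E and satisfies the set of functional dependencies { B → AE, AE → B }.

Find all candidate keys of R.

{B, D}; {A, D, E}

Attribute D never appears on the right-hand side of any dependency, so D must belong to every candidate key.
{D}⁺ = {D}, which is not all of the schema, so we must add further attributes.
{B, D}⁺: B→AE adds A, E → {A, B, D, E}. Minimal: {D}⁺ = {D}; {B}⁺ = {A, B, E} — none reach the full schema.
{A, D, E}⁺: AE→B adds B → {A, B, D, E}. Minimal: {D, E}⁺ = {D, E}; {A, E}⁺ = {A, B, E}; {A, D}⁺ = {A, D} — none reach the full schema.
Any other superkey contains one of these as a subset, so there are no further candidate keys.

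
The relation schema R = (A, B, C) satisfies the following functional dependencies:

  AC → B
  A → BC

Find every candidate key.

{A}

{A}⁺: A→BC adds B, C → {A, B, C}.
No other minimal superkey exists.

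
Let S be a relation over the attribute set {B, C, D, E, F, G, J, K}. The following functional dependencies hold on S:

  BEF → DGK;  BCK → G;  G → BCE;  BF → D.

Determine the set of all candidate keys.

(F, G, J), (B, E, F, J), (B, C, F, J, K)

Attributes F, J never appear on any right-hand side, so every candidate key must contain {F, J}.
{F, J}⁺ = {F, J}, which is not all of the schema, so we must add further attributes.
{F, G, J}⁺: G→BCE adds B, C, E; BF→D adds D; BEF→DGK adds K → {B, C, D, E, F, G, J, K}. Minimal: {G, J}⁺ = {B, C, E, G, J}; {F, J}⁺ = {F, J}; {F, G}⁺ = {B, C, D, E, F, G, K} — none reach the full schema.
{B, E, F, J}⁺: BEF→DGK adds D, G, K; G→BCE adds C → {B, C, D, E, F, G, J, K}. Minimal: {E, F, J}⁺ = {E, F, J}; {B, F, J}⁺ = {B, D, F, J}; {B, E, J}⁺ = {B, E, J}; … — none reach the full schema.
{B, C, F, J, K}⁺: BCK→G adds G; G→BCE adds E; BF→D adds D → {B, C, D, E, F, G, J, K}. Minimal: {C, F, J, K}⁺ = {C, F, J, K}; {B, F, J, K}⁺ = {B, D, F, J, K}; {B, C, J, K}⁺ = {B, C, E, G, J, K}; … — none reach the full schema.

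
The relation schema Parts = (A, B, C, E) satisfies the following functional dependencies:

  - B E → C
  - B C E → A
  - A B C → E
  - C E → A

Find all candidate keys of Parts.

Attribute B never appears on the right-hand side of any dependency, so B must belong to every candidate key.
{B}⁺ = {B}, which is not all of the schema, so we must add further attributes.
{B, E}⁺: BE→C adds C; BCE→A adds A → {A, B, C, E}. Minimal: {E}⁺ = {E}; {B}⁺ = {B} — none reach the full schema.
{A, B, C}⁺: ABC→E adds E → {A, B, C, E}. Minimal: {B, C}⁺ = {B, C}; {A, C}⁺ = {A, C}; {A, B}⁺ = {A, B} — none reach the full schema.
Any other superkey contains one of these as a subset, so there are no further candidate keys.

(B, E), (A, B, C)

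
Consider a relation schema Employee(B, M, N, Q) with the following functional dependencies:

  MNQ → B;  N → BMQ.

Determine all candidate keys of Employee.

{N}

Attribute N never appears on the right-hand side of any dependency, so N must belong to every candidate key.
{N}⁺ = {B, M, N, Q}, which is all of the schema, so {N} is the only candidate key.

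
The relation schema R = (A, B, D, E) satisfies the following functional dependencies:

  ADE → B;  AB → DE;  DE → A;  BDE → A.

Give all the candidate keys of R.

(A, B); (D, E)

{A, B}⁺: AB→DE adds D, E → {A, B, D, E}. Minimal: {B}⁺ = {B}; {A}⁺ = {A} — none reach the full schema.
{D, E}⁺: DE→A adds A; ADE→B adds B → {A, B, D, E}. Minimal: {E}⁺ = {E}; {D}⁺ = {D} — none reach the full schema.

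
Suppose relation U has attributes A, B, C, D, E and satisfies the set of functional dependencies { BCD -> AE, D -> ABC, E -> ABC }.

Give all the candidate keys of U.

Attribute D never appears on the right-hand side of any dependency, so D must belong to every candidate key.
{D}⁺ = {A, B, C, D, E}, which is all of the schema, so {D} is the only candidate key.

{D}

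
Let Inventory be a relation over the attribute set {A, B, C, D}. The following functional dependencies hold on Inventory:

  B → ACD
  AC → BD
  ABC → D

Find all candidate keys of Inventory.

{B}⁺: B→ACD adds A, C, D → {A, B, C, D}.
{A, C}⁺: AC→BD adds B, D → {A, B, C, D}. Minimal: {C}⁺ = {C}; {A}⁺ = {A} — none reach the full schema.
Any other superkey contains one of these as a subset, so there are no further candidate keys.

{B}, {A, C}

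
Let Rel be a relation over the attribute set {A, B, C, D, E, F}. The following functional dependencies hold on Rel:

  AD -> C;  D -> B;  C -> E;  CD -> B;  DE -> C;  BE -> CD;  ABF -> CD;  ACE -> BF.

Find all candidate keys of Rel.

(A, C), (A, D), (A, B, E), (A, B, F)

Attribute A never appears on the right-hand side of any dependency, so A must belong to every candidate key.
{A}⁺ = {A}, which is not all of the schema, so we must add further attributes.
{A, C}⁺: C→E adds E; ACE→BF adds B, F; BE→CD adds D → {A, B, C, D, E, F}.
{A, D}⁺: AD→C adds C; D→B adds B; C→E adds E; ACE→BF adds F → {A, B, C, D, E, F}.
{A, B, E}⁺: BE→CD adds C, D; ACE→BF adds F → {A, B, C, D, E, F}.
{A, B, F}⁺: ABF→CD adds C, D; C→E adds E → {A, B, C, D, E, F}.
Any other superkey contains one of these as a subset, so there are no further candidate keys.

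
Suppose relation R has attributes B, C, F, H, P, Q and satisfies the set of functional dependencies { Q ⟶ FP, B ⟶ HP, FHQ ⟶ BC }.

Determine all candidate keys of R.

{B, Q}⁺: Q→FP adds F, P; B→HP adds H; FHQ→BC adds C → {B, C, F, H, P, Q}.
{H, Q}⁺: Q→FP adds F, P; FHQ→BC adds B, C → {B, C, F, H, P, Q}.

{B, Q}, {H, Q}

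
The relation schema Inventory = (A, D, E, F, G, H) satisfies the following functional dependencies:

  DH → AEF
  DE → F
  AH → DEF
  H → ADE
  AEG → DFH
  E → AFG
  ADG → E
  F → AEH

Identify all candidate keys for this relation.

{E}⁺: E→AFG adds A, F, G; F→AEH adds H; AH→DEF adds D → {A, D, E, F, G, H}.
{F}⁺: F→AEH adds A, E, H; AH→DEF adds D; E→AFG adds G → {A, D, E, F, G, H}.
{H}⁺: H→ADE adds A, D, E; E→AFG adds F, G → {A, D, E, F, G, H}.
{A, D, G}⁺: ADG→E adds E; DE→F adds F; AEG→DFH adds H → {A, D, E, F, G, H}. Minimal: {D, G}⁺ = {D, G}; {A, G}⁺ = {A, G}; {A, D}⁺ = {A, D} — none reach the full schema.

{E}, {F}, {H}, {A, D, G}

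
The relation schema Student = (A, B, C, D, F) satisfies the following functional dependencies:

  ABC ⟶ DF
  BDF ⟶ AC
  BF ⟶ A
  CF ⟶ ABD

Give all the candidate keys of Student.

{C, F}; {A, B, C}; {B, D, F}

{C, F}⁺: CF→ABD adds A, B, D → {A, B, C, D, F}. Minimal: {F}⁺ = {F}; {C}⁺ = {C} — none reach the full schema.
{A, B, C}⁺: ABC→DF adds D, F → {A, B, C, D, F}. Minimal: {B, C}⁺ = {B, C}; {A, C}⁺ = {A, C}; {A, B}⁺ = {A, B} — none reach the full schema.
{B, D, F}⁺: BDF→AC adds A, C → {A, B, C, D, F}. Minimal: {D, F}⁺ = {D, F}; {B, F}⁺ = {A, B, F}; {B, D}⁺ = {B, D} — none reach the full schema.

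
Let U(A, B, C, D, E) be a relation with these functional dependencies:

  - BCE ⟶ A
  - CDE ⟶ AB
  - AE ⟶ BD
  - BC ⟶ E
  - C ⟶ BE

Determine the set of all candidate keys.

C

Attribute C never appears on the right-hand side of any dependency, so C must belong to every candidate key.
{C}⁺ = {A, B, C, D, E}, which is all of the schema, so {C} is the only candidate key.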